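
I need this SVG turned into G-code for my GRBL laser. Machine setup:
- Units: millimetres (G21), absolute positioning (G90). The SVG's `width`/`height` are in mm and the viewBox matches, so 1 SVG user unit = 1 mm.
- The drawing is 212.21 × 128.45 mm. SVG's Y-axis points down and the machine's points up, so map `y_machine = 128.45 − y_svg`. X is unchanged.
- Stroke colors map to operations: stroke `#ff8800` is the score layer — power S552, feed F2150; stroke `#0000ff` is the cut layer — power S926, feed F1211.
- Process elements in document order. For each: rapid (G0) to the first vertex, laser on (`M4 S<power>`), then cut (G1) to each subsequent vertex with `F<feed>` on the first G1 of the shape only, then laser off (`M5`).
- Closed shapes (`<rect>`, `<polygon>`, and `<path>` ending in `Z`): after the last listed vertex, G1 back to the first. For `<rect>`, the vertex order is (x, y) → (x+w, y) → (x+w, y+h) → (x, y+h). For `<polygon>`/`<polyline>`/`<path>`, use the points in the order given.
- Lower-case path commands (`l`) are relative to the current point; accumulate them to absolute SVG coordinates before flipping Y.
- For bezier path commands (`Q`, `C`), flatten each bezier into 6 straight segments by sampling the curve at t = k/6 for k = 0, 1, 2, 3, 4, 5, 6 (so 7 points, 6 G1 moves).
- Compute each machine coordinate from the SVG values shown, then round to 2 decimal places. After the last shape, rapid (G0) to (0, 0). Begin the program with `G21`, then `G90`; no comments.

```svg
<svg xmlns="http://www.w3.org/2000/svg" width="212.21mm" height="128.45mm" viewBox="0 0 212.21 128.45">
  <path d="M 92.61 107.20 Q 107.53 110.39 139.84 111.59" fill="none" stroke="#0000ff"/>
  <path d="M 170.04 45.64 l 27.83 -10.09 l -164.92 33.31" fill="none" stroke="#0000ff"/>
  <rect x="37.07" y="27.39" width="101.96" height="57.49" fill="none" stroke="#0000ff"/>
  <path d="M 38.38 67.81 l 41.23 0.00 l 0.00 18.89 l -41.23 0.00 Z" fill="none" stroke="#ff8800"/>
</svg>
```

viewBox `0 0 212.21 128.45` with mm width/height → 1 unit = 1 mm. Flip: y_m = 128.45 − y_svg.

**Shape 1** — `<path>` quadratic bezier, stroke `#0000ff` → cut (S926, F1211). Control points (SVG): P0=(92.61,107.20), P1=(107.53,110.39), P2=(139.84,111.59); sampled at t=k/6. Machine vertices: (92.61,21.25) → (98.07,20.24) → (104.49,19.34) → (111.88,18.56) → (120.23,17.88) → (129.55,17.32) → (139.84,16.86). Open path.

**Shape 2** — `<path>` open polyline, stroke `#0000ff` → cut (S926, F1211). Machine vertices: (170.04,82.81) → (197.87,92.90) → (32.95,59.59). Open path.

**Shape 3** — `<rect>` rectangle, stroke `#0000ff` → cut (S926, F1211). Machine vertices: (37.07,101.06) → (139.03,101.06) → (139.03,43.57) → (37.07,43.57) → (37.07,101.06). Closed: final G1 returns to the first vertex.

**Shape 4** — `<path>` rectangle, stroke `#ff8800` → score (S552, F2150). Machine vertices: (38.38,60.64) → (79.61,60.64) → (79.61,41.75) → (38.38,41.75) → (38.38,60.64). Closed: final G1 returns to the first vertex.

G21
G90
G0 X92.61 Y21.25
M4 S926
G1 X98.07 Y20.24 F1211
G1 X104.49 Y19.34
G1 X111.88 Y18.56
G1 X120.23 Y17.88
G1 X129.55 Y17.32
G1 X139.84 Y16.86
M5
G0 X170.04 Y82.81
M4 S926
G1 X197.87 Y92.90 F1211
G1 X32.95 Y59.59
M5
G0 X37.07 Y101.06
M4 S926
G1 X139.03 Y101.06 F1211
G1 X139.03 Y43.57
G1 X37.07 Y43.57
G1 X37.07 Y101.06
M5
G0 X38.38 Y60.64
M4 S552
G1 X79.61 Y60.64 F2150
G1 X79.61 Y41.75
G1 X38.38 Y41.75
G1 X38.38 Y60.64
M5
G0 X0.00 Y0.00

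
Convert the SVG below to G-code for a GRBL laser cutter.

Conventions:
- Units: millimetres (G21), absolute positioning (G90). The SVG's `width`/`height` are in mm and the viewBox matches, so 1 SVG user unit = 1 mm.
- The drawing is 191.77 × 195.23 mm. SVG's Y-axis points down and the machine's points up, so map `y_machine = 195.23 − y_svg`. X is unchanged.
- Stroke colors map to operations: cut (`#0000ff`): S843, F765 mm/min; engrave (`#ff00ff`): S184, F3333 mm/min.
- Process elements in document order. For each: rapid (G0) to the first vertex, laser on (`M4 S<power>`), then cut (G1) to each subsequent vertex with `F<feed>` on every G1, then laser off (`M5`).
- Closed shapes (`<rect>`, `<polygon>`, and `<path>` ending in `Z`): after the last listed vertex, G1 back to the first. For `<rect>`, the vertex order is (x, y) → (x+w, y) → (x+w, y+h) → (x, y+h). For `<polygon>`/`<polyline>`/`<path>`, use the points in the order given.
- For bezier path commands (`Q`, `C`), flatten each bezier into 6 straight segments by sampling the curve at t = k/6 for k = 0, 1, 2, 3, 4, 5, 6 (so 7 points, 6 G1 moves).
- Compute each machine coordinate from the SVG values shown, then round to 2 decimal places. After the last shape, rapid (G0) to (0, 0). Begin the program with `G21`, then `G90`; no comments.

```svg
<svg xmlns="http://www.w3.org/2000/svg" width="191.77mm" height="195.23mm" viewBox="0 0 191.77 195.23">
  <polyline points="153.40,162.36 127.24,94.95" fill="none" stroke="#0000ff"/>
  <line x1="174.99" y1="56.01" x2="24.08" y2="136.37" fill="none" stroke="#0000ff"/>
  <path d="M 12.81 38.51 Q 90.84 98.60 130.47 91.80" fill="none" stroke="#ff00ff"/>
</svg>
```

Since the viewBox matches the mm dimensions, user units are millimetres directly. The only transform is the Y-flip y_m = 195.23 − y_svg.

Shape 1 is a line segment drawn with `<polyline>`. Its stroke #0000ff means cut at S843, F765. After flipping Y the toolpath is (153.40,32.87) → (127.24,100.28).

Shape 2 is a line segment drawn with `<line>`. Its stroke #0000ff means cut at S843, F765. After flipping Y the toolpath is (174.99,139.22) → (24.08,58.86).

Shape 3 is a quadratic bezier drawn with `<path>`. Its stroke #ff00ff means engrave at S184, F3333. After flipping Y the toolpath is (12.81,156.72) → (37.75,138.55) → (60.56,124.09) → (81.24,113.35) → (99.78,106.33) → (116.19,103.02) → (130.47,103.43).

G21
G90
G0 X153.40 Y32.87
M4 S843
G1 X127.24 Y100.28 F765
M5
G0 X174.99 Y139.22
M4 S843
G1 X24.08 Y58.86 F765
M5
G0 X12.81 Y156.72
M4 S184
G1 X37.75 Y138.55 F3333
G1 X60.56 Y124.09 F3333
G1 X81.24 Y113.35 F3333
G1 X99.78 Y106.33 F3333
G1 X116.19 Y103.02 F3333
G1 X130.47 Y103.43 F3333
M5
G0 X0.00 Y0.00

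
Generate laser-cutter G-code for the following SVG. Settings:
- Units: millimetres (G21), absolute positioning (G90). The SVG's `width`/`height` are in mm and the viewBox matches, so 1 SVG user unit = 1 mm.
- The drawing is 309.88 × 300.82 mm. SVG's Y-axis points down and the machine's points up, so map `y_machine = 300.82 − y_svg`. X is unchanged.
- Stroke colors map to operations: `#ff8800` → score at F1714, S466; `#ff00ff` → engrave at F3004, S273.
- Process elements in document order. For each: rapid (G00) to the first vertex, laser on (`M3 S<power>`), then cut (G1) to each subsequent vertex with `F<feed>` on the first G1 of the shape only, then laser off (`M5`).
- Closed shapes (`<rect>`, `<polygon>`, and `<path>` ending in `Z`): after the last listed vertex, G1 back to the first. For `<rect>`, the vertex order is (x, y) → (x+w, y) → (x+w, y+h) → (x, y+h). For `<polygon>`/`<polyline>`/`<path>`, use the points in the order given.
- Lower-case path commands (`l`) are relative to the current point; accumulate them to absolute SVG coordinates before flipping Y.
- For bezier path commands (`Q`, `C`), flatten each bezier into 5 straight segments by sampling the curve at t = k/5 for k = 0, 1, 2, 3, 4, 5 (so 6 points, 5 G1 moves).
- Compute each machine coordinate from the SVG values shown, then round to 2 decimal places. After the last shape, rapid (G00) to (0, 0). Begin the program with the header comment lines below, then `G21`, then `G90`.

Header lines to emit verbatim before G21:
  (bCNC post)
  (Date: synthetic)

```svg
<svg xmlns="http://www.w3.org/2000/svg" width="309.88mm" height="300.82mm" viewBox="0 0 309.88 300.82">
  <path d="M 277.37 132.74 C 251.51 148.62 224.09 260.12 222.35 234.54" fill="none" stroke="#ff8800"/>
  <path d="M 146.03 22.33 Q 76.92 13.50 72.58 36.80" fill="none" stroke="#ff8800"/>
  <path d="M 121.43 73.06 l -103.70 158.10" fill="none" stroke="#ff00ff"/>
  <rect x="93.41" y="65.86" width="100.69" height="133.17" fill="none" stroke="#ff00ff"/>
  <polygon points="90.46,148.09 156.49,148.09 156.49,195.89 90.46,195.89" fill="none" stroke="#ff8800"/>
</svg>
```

viewBox `0 0 309.88 300.82` with mm width/height → 1 unit = 1 mm. Flip: y_m = 300.82 − y_svg.

**Shape 1** — `<path>` cubic bezier, stroke `#ff8800` → score (S466, F1714). Control points (SVG): P0=(277.37,132.74), P1=(251.51,148.62), P2=(224.09,260.12), P3=(222.35,234.54); sampled at t=k/5. Machine vertices: (277.37,168.08) → (261.88,148.94) → (247.33,118.02) → (235.02,86.49) → (226.26,65.52) → (222.35,66.28). Open path.

**Shape 2** — `<path>` quadratic bezier, stroke `#ff8800` → score (S466, F1714). Control points (SVG): P0=(146.03,22.33), P1=(76.92,13.50), P2=(72.58,36.80); sampled at t=k/5. Machine vertices: (146.03,278.49) → (120.98,280.74) → (101.11,280.41) → (86.42,277.52) → (76.91,272.05) → (72.58,264.02). Open path.

**Shape 3** — `<path>` line segment, stroke `#ff00ff` → engrave (S273, F3004). Machine vertices: (121.43,227.76) → (17.73,69.66). Open path.

**Shape 4** — `<rect>` rectangle, stroke `#ff00ff` → engrave (S273, F3004). Machine vertices: (93.41,234.96) → (194.10,234.96) → (194.10,101.79) → (93.41,101.79) → (93.41,234.96). Closed: final G1 returns to the first vertex.

**Shape 5** — `<polygon>` rectangle, stroke `#ff8800` → score (S466, F1714). Machine vertices: (90.46,152.73) → (156.49,152.73) → (156.49,104.93) → (90.46,104.93) → (90.46,152.73). Closed: final G1 returns to the first vertex.

(bCNC post)
(Date: synthetic)
G21
G90
G00 X277.37 Y168.08
M3 S466
G1 X261.88 Y148.94 F1714
G1 X247.33 Y118.02
G1 X235.02 Y86.49
G1 X226.26 Y65.52
G1 X222.35 Y66.28
M5
G00 X146.03 Y278.49
M3 S466
G1 X120.98 Y280.74 F1714
G1 X101.11 Y280.41
G1 X86.42 Y277.52
G1 X76.91 Y272.05
G1 X72.58 Y264.02
M5
G00 X121.43 Y227.76
M3 S273
G1 X17.73 Y69.66 F3004
M5
G00 X93.41 Y234.96
M3 S273
G1 X194.10 Y234.96 F3004
G1 X194.10 Y101.79
G1 X93.41 Y101.79
G1 X93.41 Y234.96
M5
G00 X90.46 Y152.73
M3 S466
G1 X156.49 Y152.73 F1714
G1 X156.49 Y104.93
G1 X90.46 Y104.93
G1 X90.46 Y152.73
M5
G00 X0.00 Y0.00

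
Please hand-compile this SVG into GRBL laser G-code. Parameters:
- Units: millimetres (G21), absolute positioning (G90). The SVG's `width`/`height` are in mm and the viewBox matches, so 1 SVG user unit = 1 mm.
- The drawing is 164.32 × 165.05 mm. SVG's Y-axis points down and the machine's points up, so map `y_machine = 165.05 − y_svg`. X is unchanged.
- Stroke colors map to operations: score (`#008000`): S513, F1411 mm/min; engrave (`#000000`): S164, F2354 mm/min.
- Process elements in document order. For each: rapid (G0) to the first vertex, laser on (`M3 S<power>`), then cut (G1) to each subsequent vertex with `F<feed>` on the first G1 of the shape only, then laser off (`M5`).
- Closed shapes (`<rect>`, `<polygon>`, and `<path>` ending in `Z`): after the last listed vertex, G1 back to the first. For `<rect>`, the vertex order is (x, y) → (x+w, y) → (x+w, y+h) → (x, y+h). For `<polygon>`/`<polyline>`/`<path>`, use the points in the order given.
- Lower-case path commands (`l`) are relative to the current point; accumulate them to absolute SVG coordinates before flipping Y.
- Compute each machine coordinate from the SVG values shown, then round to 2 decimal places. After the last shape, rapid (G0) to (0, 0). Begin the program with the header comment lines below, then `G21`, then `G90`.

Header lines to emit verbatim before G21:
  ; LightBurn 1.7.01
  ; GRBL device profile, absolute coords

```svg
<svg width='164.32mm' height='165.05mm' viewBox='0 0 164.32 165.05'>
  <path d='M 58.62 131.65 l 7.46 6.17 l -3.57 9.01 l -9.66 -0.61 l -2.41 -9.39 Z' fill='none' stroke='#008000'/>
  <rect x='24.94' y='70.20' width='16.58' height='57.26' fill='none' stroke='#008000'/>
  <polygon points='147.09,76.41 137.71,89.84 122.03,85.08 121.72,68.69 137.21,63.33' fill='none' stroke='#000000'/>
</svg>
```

viewBox `0 0 164.32 165.05` with mm width/height → 1 unit = 1 mm. Flip: y_m = 165.05 − y_svg.

**Shape 1** — `<path>` regular polygon, stroke `#008000` → score (S513, F1411). Machine vertices: (58.62,33.40) → (66.08,27.23) → (62.51,18.22) → (52.85,18.83) → (50.44,28.22) → (58.62,33.40). Closed: final G1 returns to the first vertex.

**Shape 2** — `<rect>` rectangle, stroke `#008000` → score (S513, F1411). Machine vertices: (24.94,94.85) → (41.52,94.85) → (41.52,37.59) → (24.94,37.59) → (24.94,94.85). Closed: final G1 returns to the first vertex.

**Shape 3** — `<polygon>` regular polygon, stroke `#000000` → engrave (S164, F2354). Machine vertices: (147.09,88.64) → (137.71,75.21) → (122.03,79.97) → (121.72,96.36) → (137.21,101.72) → (147.09,88.64). Closed: final G1 returns to the first vertex.

; LightBurn 1.7.01
; GRBL device profile, absolute coords
G21
G90
G0 X58.62 Y33.40
M3 S513
G1 X66.08 Y27.23 F1411
G1 X62.51 Y18.22
G1 X52.85 Y18.83
G1 X50.44 Y28.22
G1 X58.62 Y33.40
M5
G0 X24.94 Y94.85
M3 S513
G1 X41.52 Y94.85 F1411
G1 X41.52 Y37.59
G1 X24.94 Y37.59
G1 X24.94 Y94.85
M5
G0 X147.09 Y88.64
M3 S164
G1 X137.71 Y75.21 F2354
G1 X122.03 Y79.97
G1 X121.72 Y96.36
G1 X137.21 Y101.72
G1 X147.09 Y88.64
M5
G0 X0.00 Y0.00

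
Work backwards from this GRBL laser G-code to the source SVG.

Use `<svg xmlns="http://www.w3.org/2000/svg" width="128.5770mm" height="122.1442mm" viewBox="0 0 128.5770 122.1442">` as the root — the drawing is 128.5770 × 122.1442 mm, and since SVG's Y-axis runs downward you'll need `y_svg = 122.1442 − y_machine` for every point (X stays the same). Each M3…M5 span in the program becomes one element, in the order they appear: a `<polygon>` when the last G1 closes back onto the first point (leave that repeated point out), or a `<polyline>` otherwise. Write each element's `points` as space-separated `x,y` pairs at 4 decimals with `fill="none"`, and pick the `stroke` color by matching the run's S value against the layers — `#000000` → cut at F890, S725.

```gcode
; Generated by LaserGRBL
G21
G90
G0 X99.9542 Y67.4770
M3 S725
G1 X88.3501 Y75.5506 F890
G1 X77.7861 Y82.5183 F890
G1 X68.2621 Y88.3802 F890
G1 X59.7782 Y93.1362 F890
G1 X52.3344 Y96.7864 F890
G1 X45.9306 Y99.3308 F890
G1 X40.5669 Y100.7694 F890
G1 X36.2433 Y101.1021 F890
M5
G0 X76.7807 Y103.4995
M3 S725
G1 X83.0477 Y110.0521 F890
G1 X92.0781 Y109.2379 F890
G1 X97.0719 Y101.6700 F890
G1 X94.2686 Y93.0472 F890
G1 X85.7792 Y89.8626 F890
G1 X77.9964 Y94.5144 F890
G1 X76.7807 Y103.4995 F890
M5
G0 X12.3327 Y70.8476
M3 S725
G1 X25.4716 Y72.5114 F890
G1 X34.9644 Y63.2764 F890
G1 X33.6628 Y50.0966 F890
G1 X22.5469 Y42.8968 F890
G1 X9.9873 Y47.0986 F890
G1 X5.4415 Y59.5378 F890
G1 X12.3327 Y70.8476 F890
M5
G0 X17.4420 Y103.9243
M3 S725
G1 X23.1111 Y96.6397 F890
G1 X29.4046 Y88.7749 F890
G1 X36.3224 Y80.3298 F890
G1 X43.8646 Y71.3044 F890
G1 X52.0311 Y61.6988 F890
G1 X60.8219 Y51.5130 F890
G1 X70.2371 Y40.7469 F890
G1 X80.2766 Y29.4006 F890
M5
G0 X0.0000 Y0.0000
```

<svg xmlns="http://www.w3.org/2000/svg" width="128.5770mm" height="122.1442mm" viewBox="0 0 128.5770 122.1442">
  <polyline points="99.9542,54.6672 88.3501,46.5936 77.7861,39.6259 68.2621,33.7640 59.7782,29.0080 52.3344,25.3578 45.9306,22.8134 40.5669,21.3748 36.2433,21.0421" fill="none" stroke="#000000"/>
  <polygon points="76.7807,18.6447 83.0477,12.0921 92.0781,12.9063 97.0719,20.4742 94.2686,29.0970 85.7792,32.2816 77.9964,27.6298" fill="none" stroke="#000000"/>
  <polygon points="12.3327,51.2966 25.4716,49.6328 34.9644,58.8678 33.6628,72.0476 22.5469,79.2474 9.9873,75.0456 5.4415,62.6064" fill="none" stroke="#000000"/>
  <polyline points="17.4420,18.2199 23.1111,25.5045 29.4046,33.3693 36.3224,41.8144 43.8646,50.8398 52.0311,60.4454 60.8219,70.6312 70.2371,81.3973 80.2766,92.7436" fill="none" stroke="#000000"/>
</svg>

Machine Y-up, SVG Y-down with viewBox height 122.1442, so y_svg = 122.1442 − y_machine; X carries over. Every run uses S725, so all elements get stroke `#000000` (cut).

Run 1: The run is open, so emit a `<polyline>` with points (Y-flipped): 99.9542,54.6672 88.3501,46.5936 77.7861,39.6259 68.2621,33.7640 59.7782,29.0080 52.3344,25.3578 45.9306,22.8134 40.5669,21.3748 36.2433,21.0421.

Run 2: The run returns to its start, so emit a `<polygon>` with points (Y-flipped): 76.7807,18.6447 83.0477,12.0921 92.0781,12.9063 97.0719,20.4742 94.2686,29.0970 85.7792,32.2816 77.9964,27.6298.

Run 3: The run returns to its start, so emit a `<polygon>` with points (Y-flipped): 12.3327,51.2966 25.4716,49.6328 34.9644,58.8678 33.6628,72.0476 22.5469,79.2474 9.9873,75.0456 5.4415,62.6064.

Run 4: The run is open, so emit a `<polyline>` with points (Y-flipped): 17.4420,18.2199 23.1111,25.5045 29.4046,33.3693 36.3224,41.8144 43.8646,50.8398 52.0311,60.4454 60.8219,70.6312 70.2371,81.3973 80.2766,92.7436.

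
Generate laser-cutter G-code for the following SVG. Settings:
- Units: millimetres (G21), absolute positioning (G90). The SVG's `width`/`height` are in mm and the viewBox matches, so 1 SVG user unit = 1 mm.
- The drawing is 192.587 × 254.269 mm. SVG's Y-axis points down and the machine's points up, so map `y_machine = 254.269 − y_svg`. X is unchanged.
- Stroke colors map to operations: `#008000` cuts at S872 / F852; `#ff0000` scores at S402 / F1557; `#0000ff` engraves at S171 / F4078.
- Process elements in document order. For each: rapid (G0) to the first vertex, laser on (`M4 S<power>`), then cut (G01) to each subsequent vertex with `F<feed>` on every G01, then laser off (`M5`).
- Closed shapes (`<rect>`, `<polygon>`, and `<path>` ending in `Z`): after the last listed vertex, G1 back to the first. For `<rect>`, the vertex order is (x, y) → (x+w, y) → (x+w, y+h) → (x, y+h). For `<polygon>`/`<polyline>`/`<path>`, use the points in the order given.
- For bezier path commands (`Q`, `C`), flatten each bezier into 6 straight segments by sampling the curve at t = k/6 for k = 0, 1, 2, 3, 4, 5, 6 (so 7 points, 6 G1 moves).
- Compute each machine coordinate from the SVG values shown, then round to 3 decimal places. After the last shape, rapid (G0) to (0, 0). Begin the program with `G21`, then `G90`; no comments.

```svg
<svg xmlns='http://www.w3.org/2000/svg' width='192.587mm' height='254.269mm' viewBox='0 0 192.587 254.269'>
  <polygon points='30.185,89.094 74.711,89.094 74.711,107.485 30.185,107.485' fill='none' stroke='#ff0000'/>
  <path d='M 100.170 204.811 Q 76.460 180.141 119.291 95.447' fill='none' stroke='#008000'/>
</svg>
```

Since the viewBox matches the mm dimensions, user units are millimetres directly. The only transform is the Y-flip y_m = 254.269 − y_svg.

Shape 1 is a rectangle drawn with `<polygon>`. Its stroke #ff0000 means score at S402, F1557. After flipping Y the toolpath is (30.185,165.175) → (74.711,165.175) → (74.711,146.784) → (30.185,146.784) → (30.185,165.175), returning to the start.

Shape 2 is a quadratic bezier drawn with `<path>`. Its stroke #008000 means cut at S872, F852. After flipping Y the toolpath is (100.170,49.458) → (94.115,59.349) → (91.757,72.574) → (93.095,89.134) → (98.130,109.029) → (106.862,132.258) → (119.291,158.822).

G21
G90
G0 X30.185 Y165.175
M4 S402
G01 X74.711 Y165.175 F1557
G01 X74.711 Y146.784 F1557
G01 X30.185 Y146.784 F1557
G01 X30.185 Y165.175 F1557
M5
G0 X100.170 Y49.458
M4 S872
G01 X94.115 Y59.349 F852
G01 X91.757 Y72.574 F852
G01 X93.095 Y89.134 F852
G01 X98.130 Y109.029 F852
G01 X106.862 Y132.258 F852
G01 X119.291 Y158.822 F852
M5
G0 X0.000 Y0.000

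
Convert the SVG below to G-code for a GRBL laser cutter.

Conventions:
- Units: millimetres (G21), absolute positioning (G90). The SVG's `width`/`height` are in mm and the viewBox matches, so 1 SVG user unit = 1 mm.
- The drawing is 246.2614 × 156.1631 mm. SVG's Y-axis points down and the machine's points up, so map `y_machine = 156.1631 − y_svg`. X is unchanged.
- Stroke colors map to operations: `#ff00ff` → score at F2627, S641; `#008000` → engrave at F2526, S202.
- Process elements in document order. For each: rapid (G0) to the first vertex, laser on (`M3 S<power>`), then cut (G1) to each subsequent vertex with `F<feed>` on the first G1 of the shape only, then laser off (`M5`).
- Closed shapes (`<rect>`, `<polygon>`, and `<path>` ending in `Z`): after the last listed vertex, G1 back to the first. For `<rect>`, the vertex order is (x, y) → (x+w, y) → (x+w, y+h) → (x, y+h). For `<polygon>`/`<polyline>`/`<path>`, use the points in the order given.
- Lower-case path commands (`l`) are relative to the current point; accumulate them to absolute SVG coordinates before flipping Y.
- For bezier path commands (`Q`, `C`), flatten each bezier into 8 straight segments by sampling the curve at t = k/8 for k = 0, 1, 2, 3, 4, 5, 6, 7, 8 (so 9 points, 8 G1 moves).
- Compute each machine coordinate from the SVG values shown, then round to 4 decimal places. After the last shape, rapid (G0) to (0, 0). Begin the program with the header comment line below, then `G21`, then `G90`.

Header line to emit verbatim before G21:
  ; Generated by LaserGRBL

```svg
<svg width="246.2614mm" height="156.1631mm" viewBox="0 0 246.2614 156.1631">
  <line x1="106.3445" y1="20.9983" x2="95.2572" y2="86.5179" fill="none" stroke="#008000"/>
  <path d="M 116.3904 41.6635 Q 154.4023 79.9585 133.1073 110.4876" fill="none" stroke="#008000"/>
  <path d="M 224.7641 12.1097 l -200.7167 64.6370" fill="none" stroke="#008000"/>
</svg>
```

1 u = 1 mm; y_m = 156.1631 − y.

[1] `<line>` line segment, #008000→engrave S202 F2526: (106.3445,135.1648) → (95.2572,69.6452)

[2] `<path>` quadratic bezier, #008000→engrave S202 F2526: (116.3904,114.4996) → (124.9667,105.0472) → (131.6897,95.8375) → (136.5593,86.8704) → (139.5756,78.1461) → (140.7385,69.6644) → (140.0481,61.4254) → (137.5044,53.4291) → (133.1073,45.6755)

[3] `<path>` line segment, #008000→engrave S202 F2526: (224.7641,144.0534) → (24.0474,79.4164)

; Generated by LaserGRBL
G21
G90
G0 X106.3445 Y135.1648
M3 S202
G1 X95.2572 Y69.6452 F2526
M5
G0 X116.3904 Y114.4996
M3 S202
G1 X124.9667 Y105.0472 F2526
G1 X131.6897 Y95.8375
G1 X136.5593 Y86.8704
G1 X139.5756 Y78.1461
G1 X140.7385 Y69.6644
G1 X140.0481 Y61.4254
G1 X137.5044 Y53.4291
G1 X133.1073 Y45.6755
M5
G0 X224.7641 Y144.0534
M3 S202
G1 X24.0474 Y79.4164 F2526
M5
G0 X0.0000 Y0.0000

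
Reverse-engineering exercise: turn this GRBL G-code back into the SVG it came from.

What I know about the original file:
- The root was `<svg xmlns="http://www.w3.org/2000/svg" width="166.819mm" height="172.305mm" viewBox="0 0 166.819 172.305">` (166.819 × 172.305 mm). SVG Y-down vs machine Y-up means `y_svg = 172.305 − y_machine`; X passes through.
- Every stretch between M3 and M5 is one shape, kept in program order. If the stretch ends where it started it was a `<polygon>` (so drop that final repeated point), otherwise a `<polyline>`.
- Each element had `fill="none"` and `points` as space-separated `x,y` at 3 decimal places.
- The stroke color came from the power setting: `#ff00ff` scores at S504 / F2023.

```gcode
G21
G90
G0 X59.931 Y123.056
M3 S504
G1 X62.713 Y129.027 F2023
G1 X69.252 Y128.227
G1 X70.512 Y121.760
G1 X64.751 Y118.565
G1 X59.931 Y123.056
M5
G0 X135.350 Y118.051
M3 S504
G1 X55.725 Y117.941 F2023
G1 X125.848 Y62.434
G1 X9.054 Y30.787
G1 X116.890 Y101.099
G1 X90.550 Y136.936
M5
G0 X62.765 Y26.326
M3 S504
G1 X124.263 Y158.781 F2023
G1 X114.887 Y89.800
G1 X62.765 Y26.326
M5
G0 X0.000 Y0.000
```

Machine Y-up, SVG Y-down with viewBox height 172.305, so y_svg = 172.305 − y_machine; X carries over. Every run uses S504, so all elements get stroke `#ff00ff` (score).

Run 1: The run returns to its start, so emit a `<polygon>` with points (Y-flipped): 59.931,49.249 62.713,43.278 69.252,44.078 70.512,50.545 64.751,53.740.

Run 2: The run is open, so emit a `<polyline>` with points (Y-flipped): 135.350,54.254 55.725,54.364 125.848,109.871 9.054,141.518 116.890,71.206 90.550,35.369.

Run 3: The run returns to its start, so emit a `<polygon>` with points (Y-flipped): 62.765,145.979 124.263,13.524 114.887,82.505.

<svg xmlns="http://www.w3.org/2000/svg" width="166.819mm" height="172.305mm" viewBox="0 0 166.819 172.305">
  <polygon points="59.931,49.249 62.713,43.278 69.252,44.078 70.512,50.545 64.751,53.740" fill="none" stroke="#ff00ff"/>
  <polyline points="135.350,54.254 55.725,54.364 125.848,109.871 9.054,141.518 116.890,71.206 90.550,35.369" fill="none" stroke="#ff00ff"/>
  <polygon points="62.765,145.979 124.263,13.524 114.887,82.505" fill="none" stroke="#ff00ff"/>
</svg>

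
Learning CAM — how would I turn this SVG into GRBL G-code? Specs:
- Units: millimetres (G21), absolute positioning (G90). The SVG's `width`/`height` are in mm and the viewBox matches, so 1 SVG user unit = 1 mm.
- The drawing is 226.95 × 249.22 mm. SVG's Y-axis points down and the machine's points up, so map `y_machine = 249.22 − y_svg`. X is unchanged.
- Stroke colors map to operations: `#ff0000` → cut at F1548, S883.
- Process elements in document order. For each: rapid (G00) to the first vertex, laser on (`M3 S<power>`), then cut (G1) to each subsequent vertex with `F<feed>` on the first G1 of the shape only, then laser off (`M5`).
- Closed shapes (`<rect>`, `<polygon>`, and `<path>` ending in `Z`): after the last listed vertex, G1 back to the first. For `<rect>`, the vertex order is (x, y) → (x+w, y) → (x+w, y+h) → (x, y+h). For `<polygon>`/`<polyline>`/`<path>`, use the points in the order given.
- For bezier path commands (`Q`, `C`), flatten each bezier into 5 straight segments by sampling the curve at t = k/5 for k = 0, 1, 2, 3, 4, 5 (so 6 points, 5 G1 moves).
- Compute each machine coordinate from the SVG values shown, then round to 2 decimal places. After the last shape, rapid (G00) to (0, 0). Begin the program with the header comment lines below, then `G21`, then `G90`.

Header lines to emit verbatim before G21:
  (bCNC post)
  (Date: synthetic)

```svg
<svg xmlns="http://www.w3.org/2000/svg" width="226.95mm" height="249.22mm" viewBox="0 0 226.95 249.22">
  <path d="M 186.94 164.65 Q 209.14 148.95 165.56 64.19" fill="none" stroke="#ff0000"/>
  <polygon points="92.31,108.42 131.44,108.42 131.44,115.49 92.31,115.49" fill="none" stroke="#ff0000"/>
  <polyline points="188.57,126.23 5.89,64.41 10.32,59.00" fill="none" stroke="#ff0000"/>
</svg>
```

(bCNC post)
(Date: synthetic)
G21
G90
G00 X186.94 Y84.57
M3 S883
G1 X193.19 Y93.61 F1548
G1 X194.18 Y108.18
G1 X189.90 Y128.27
G1 X180.36 Y153.89
G1 X165.56 Y185.03
M5
G00 X92.31 Y140.80
M3 S883
G1 X131.44 Y140.80 F1548
G1 X131.44 Y133.73
G1 X92.31 Y133.73
G1 X92.31 Y140.80
M5
G00 X188.57 Y122.99
M3 S883
G1 X5.89 Y184.81 F1548
G1 X10.32 Y190.22
M5
G00 X0.00 Y0.00

1 u = 1 mm; y_m = 249.22 − y.

[1] `<path>` quadratic bezier, #ff0000→cut S883 F1548: (186.94,84.57) → (193.19,93.61) → (194.18,108.18) → (189.90,128.27) → (180.36,153.89) → (165.56,185.03)

[2] `<polygon>` rectangle, #ff0000→cut S883 F1548: (92.31,140.80) → (131.44,140.80) → (131.44,133.73) → (92.31,133.73) → (92.31,140.80) (closed)

[3] `<polyline>` open polyline, #ff0000→cut S883 F1548: (188.57,122.99) → (5.89,184.81) → (10.32,190.22)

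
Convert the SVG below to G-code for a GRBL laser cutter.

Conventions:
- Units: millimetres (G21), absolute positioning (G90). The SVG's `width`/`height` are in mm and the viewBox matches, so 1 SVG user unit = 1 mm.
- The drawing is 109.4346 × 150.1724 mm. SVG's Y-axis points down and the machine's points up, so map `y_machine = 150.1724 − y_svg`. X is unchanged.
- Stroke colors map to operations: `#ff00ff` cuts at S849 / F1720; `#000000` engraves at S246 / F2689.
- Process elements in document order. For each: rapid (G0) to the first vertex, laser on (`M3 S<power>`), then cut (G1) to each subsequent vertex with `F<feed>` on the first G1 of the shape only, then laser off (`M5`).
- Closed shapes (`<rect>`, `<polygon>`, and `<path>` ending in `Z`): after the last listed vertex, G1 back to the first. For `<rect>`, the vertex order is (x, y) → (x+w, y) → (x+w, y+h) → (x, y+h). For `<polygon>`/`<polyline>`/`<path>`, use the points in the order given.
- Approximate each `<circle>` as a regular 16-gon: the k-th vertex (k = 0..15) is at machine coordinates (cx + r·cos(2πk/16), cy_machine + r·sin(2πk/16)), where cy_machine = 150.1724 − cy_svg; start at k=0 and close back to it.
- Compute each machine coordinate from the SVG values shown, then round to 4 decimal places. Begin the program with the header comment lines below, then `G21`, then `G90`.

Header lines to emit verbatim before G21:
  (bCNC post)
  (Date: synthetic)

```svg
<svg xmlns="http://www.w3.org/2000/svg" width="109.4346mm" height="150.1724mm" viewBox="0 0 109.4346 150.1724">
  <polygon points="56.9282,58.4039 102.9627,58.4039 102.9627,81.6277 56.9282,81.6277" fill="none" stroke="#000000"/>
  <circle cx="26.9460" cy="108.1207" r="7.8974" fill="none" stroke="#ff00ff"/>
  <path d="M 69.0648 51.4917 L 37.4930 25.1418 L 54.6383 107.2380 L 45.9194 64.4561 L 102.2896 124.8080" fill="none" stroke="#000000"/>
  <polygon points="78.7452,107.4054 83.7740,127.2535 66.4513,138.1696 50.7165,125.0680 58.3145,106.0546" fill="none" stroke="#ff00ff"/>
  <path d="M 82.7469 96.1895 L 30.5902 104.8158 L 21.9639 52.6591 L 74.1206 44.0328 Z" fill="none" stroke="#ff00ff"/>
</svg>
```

1 u = 1 mm; y_m = 150.1724 − y.

[1] `<polygon>` rectangle, #000000→engrave S246 F2689: (56.9282,91.7685) → (102.9627,91.7685) → (102.9627,68.5447) → (56.9282,68.5447) → (56.9282,91.7685) (closed)

[2] `<circle>` circle, #ff00ff→cut S849 F1720: (34.8434,42.0517) → (34.2422,45.0739) → (32.5303,47.6360) → (29.9682,49.3479) → (26.9460,49.9491) → (23.9238,49.3479) → (21.3617,47.6360) → (19.6498,45.0739) → (19.0486,42.0517) → (19.6498,39.0295) → (21.3617,36.4674) → (23.9238,34.7555) → (26.9460,34.1543) → (29.9682,34.7555) → (32.5303,36.4674) → (34.2422,39.0295) → (34.8434,42.0517) (closed)

[3] `<path>` open polyline, #000000→engrave S246 F2689: (69.0648,98.6807) → (37.4930,125.0306) → (54.6383,42.9344) → (45.9194,85.7163) → (102.2896,25.3644)

[4] `<polygon>` regular polygon, #ff00ff→cut S849 F1720: (78.7452,42.7670) → (83.7740,22.9189) → (66.4513,12.0028) → (50.7165,25.1044) → (58.3145,44.1178) → (78.7452,42.7670) (closed)

[5] `<path>` regular polygon, #ff00ff→cut S849 F1720: (82.7469,53.9829) → (30.5902,45.3566) → (21.9639,97.5133) → (74.1206,106.1396) → (82.7469,53.9829) (closed)

(bCNC post)
(Date: synthetic)
G21
G90
G0 X56.9282 Y91.7685
M3 S246
G1 X102.9627 Y91.7685 F2689
G1 X102.9627 Y68.5447
G1 X56.9282 Y68.5447
G1 X56.9282 Y91.7685
M5
G0 X34.8434 Y42.0517
M3 S849
G1 X34.2422 Y45.0739 F1720
G1 X32.5303 Y47.6360
G1 X29.9682 Y49.3479
G1 X26.9460 Y49.9491
G1 X23.9238 Y49.3479
G1 X21.3617 Y47.6360
G1 X19.6498 Y45.0739
G1 X19.0486 Y42.0517
G1 X19.6498 Y39.0295
G1 X21.3617 Y36.4674
G1 X23.9238 Y34.7555
G1 X26.9460 Y34.1543
G1 X29.9682 Y34.7555
G1 X32.5303 Y36.4674
G1 X34.2422 Y39.0295
G1 X34.8434 Y42.0517
M5
G0 X69.0648 Y98.6807
M3 S246
G1 X37.4930 Y125.0306 F2689
G1 X54.6383 Y42.9344
G1 X45.9194 Y85.7163
G1 X102.2896 Y25.3644
M5
G0 X78.7452 Y42.7670
M3 S849
G1 X83.7740 Y22.9189 F1720
G1 X66.4513 Y12.0028
G1 X50.7165 Y25.1044
G1 X58.3145 Y44.1178
G1 X78.7452 Y42.7670
M5
G0 X82.7469 Y53.9829
M3 S849
G1 X30.5902 Y45.3566 F1720
G1 X21.9639 Y97.5133
G1 X74.1206 Y106.1396
G1 X82.7469 Y53.9829
M5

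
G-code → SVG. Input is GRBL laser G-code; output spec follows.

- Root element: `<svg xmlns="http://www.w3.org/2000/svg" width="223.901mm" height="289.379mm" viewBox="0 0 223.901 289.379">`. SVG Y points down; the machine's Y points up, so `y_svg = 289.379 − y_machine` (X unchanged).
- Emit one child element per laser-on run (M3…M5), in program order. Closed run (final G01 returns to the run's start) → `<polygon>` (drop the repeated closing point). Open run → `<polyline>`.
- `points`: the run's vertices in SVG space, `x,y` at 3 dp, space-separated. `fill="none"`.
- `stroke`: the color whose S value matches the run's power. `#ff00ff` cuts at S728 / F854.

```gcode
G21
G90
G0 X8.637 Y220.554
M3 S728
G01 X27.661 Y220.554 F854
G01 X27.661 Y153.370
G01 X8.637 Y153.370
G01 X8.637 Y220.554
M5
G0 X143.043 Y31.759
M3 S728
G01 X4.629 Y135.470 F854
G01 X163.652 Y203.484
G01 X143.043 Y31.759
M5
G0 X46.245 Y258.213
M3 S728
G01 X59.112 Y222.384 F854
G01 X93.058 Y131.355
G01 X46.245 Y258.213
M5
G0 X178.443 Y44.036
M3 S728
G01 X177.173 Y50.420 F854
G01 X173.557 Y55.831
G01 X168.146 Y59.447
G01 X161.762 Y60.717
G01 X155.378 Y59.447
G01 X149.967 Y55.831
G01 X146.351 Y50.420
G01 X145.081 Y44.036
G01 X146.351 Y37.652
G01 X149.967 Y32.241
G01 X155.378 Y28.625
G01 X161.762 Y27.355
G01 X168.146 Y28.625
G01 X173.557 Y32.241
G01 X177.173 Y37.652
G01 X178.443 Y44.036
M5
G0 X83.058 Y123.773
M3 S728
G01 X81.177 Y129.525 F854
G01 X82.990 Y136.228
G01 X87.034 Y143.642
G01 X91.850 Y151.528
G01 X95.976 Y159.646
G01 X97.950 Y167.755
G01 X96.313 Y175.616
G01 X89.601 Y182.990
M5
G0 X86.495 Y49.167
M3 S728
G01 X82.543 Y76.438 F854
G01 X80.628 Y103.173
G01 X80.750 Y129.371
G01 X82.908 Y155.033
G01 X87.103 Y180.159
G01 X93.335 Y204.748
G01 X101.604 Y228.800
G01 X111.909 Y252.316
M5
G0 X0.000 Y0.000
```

Machine Y-up, SVG Y-down with viewBox height 289.379, so y_svg = 289.379 − y_machine; X carries over. Every run uses S728, so all elements get stroke `#ff00ff` (cut).

Run 1: The run returns to its start, so emit a `<polygon>` with points (Y-flipped): 8.637,68.825 27.661,68.825 27.661,136.009 8.637,136.009.

Run 2: The run returns to its start, so emit a `<polygon>` with points (Y-flipped): 143.043,257.620 4.629,153.909 163.652,85.895.

Run 3: The run returns to its start, so emit a `<polygon>` with points (Y-flipped): 46.245,31.166 59.112,66.995 93.058,158.024.

Run 4: The run returns to its start, so emit a `<polygon>` with points (Y-flipped): 178.443,245.343 177.173,238.959 173.557,233.548 168.146,229.932 161.762,228.662 155.378,229.932 149.967,233.548 146.351,238.959 145.081,245.343 146.351,251.727 149.967,257.138 155.378,260.754 161.762,262.024 168.146,260.754 173.557,257.138 177.173,251.727.

Run 5: The run is open, so emit a `<polyline>` with points (Y-flipped): 83.058,165.606 81.177,159.854 82.990,153.151 87.034,145.737 91.850,137.851 95.976,129.733 97.950,121.624 96.313,113.763 89.601,106.389.

Run 6: The run is open, so emit a `<polyline>` with points (Y-flipped): 86.495,240.212 82.543,212.941 80.628,186.206 80.750,160.008 82.908,134.346 87.103,109.220 93.335,84.631 101.604,60.579 111.909,37.063.

<svg xmlns="http://www.w3.org/2000/svg" width="223.901mm" height="289.379mm" viewBox="0 0 223.901 289.379">
  <polygon points="8.637,68.825 27.661,68.825 27.661,136.009 8.637,136.009" fill="none" stroke="#ff00ff"/>
  <polygon points="143.043,257.620 4.629,153.909 163.652,85.895" fill="none" stroke="#ff00ff"/>
  <polygon points="46.245,31.166 59.112,66.995 93.058,158.024" fill="none" stroke="#ff00ff"/>
  <polygon points="178.443,245.343 177.173,238.959 173.557,233.548 168.146,229.932 161.762,228.662 155.378,229.932 149.967,233.548 146.351,238.959 145.081,245.343 146.351,251.727 149.967,257.138 155.378,260.754 161.762,262.024 168.146,260.754 173.557,257.138 177.173,251.727" fill="none" stroke="#ff00ff"/>
  <polyline points="83.058,165.606 81.177,159.854 82.990,153.151 87.034,145.737 91.850,137.851 95.976,129.733 97.950,121.624 96.313,113.763 89.601,106.389" fill="none" stroke="#ff00ff"/>
  <polyline points="86.495,240.212 82.543,212.941 80.628,186.206 80.750,160.008 82.908,134.346 87.103,109.220 93.335,84.631 101.604,60.579 111.909,37.063" fill="none" stroke="#ff00ff"/>
</svg>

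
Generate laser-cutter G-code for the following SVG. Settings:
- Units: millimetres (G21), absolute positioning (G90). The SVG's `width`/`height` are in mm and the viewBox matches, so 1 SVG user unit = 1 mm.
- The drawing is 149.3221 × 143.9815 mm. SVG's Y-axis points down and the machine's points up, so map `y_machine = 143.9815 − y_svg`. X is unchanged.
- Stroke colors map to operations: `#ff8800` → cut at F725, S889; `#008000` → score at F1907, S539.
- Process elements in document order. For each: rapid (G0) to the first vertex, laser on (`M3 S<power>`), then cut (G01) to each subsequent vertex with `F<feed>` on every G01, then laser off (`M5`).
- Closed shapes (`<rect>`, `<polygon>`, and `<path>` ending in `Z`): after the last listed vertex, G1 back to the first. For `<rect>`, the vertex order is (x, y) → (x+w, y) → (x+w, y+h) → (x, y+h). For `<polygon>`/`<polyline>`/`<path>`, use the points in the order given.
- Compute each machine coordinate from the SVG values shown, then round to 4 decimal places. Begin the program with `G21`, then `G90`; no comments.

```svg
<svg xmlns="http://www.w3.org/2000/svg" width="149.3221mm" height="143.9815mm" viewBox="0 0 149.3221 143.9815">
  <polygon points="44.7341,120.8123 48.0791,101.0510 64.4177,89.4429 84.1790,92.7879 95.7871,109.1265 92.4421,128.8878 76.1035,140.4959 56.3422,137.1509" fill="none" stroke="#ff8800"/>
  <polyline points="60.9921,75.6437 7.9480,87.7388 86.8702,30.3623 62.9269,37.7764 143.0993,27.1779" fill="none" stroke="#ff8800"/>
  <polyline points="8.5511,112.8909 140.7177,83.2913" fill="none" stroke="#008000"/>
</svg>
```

G21
G90
G0 X44.7341 Y23.1692
M3 S889
G01 X48.0791 Y42.9305 F725
G01 X64.4177 Y54.5386 F725
G01 X84.1790 Y51.1936 F725
G01 X95.7871 Y34.8550 F725
G01 X92.4421 Y15.0937 F725
G01 X76.1035 Y3.4856 F725
G01 X56.3422 Y6.8306 F725
G01 X44.7341 Y23.1692 F725
M5
G0 X60.9921 Y68.3378
M3 S889
G01 X7.9480 Y56.2427 F725
G01 X86.8702 Y113.6192 F725
G01 X62.9269 Y106.2051 F725
G01 X143.0993 Y116.8036 F725
M5
G0 X8.5511 Y31.0906
M3 S539
G01 X140.7177 Y60.6902 F1907
M5

viewBox `0 0 149.3221 143.9815` with mm width/height → 1 unit = 1 mm. Flip: y_m = 143.9815 − y_svg.

**Shape 1** — `<polygon>` regular polygon, stroke `#ff8800` → cut (S889, F725). Machine vertices: (44.7341,23.1692) → (48.0791,42.9305) → (64.4177,54.5386) → (84.1790,51.1936) → (95.7871,34.8550) → (92.4421,15.0937) → (76.1035,3.4856) → (56.3422,6.8306) → (44.7341,23.1692). Closed: final G1 returns to the first vertex.

**Shape 2** — `<polyline>` open polyline, stroke `#ff8800` → cut (S889, F725). Machine vertices: (60.9921,68.3378) → (7.9480,56.2427) → (86.8702,113.6192) → (62.9269,106.2051) → (143.0993,116.8036). Open path.

**Shape 3** — `<polyline>` line segment, stroke `#008000` → score (S539, F1907). Machine vertices: (8.5511,31.0906) → (140.7177,60.6902). Open path.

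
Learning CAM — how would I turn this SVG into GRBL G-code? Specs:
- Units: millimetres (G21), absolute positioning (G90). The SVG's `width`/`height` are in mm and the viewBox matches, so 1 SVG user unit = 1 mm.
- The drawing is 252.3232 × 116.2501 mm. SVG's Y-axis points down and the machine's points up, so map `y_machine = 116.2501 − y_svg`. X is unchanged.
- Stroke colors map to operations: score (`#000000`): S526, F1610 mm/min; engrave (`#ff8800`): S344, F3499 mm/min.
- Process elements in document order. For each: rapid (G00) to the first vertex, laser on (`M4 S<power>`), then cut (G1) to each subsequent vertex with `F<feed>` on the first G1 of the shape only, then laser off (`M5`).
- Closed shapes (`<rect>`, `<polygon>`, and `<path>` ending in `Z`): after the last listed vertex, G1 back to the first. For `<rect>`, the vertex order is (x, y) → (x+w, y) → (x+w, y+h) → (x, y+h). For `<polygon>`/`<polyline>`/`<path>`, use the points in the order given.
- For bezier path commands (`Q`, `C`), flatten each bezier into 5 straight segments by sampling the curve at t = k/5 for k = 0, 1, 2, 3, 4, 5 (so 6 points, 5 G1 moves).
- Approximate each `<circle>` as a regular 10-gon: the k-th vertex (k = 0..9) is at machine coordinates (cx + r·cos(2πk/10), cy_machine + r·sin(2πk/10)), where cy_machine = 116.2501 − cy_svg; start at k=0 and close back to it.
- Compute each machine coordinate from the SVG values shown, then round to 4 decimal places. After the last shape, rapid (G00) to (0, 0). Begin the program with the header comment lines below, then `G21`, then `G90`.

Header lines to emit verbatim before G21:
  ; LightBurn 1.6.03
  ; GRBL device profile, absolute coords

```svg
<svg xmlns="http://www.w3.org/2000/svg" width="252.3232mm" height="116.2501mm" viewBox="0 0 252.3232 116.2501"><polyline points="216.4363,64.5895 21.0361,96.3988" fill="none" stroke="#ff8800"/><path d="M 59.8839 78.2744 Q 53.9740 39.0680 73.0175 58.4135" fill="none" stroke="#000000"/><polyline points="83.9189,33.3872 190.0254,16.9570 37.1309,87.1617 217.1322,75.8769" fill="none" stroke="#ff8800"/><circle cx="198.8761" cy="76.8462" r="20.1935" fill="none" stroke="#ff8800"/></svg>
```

; LightBurn 1.6.03
; GRBL device profile, absolute coords
G21
G90
G00 X216.4363 Y51.6606
M4 S344
G1 X21.0361 Y19.8513 F3499
M5
G00 X59.8839 Y37.9757
M4 S526
G1 X58.5181 Y51.3162 F1610
G1 X59.1485 Y59.9725
G1 X61.7752 Y63.9447
G1 X66.3982 Y63.2327
G1 X73.0175 Y57.8366
M5
G00 X83.9189 Y82.8629
M4 S344
G1 X190.0254 Y99.2931 F3499
G1 X37.1309 Y29.0884
G1 X217.1322 Y40.3732
M5
G00 X219.0696 Y39.4039
M4 S344
G1 X215.2130 Y51.2733 F3499
G1 X205.1162 Y58.6091
G1 X192.6360 Y58.6091
G1 X182.5392 Y51.2733
G1 X178.6826 Y39.4039
G1 X182.5392 Y27.5345
G1 X192.6360 Y20.1987
G1 X205.1162 Y20.1987
G1 X215.2130 Y27.5345
G1 X219.0696 Y39.4039
M5
G00 X0.0000 Y0.0000

1 u = 1 mm; y_m = 116.2501 − y.

[1] `<polyline>` line segment, #ff8800→engrave S344 F3499: (216.4363,51.6606) → (21.0361,19.8513)

[2] `<path>` quadratic bezier, #000000→score S526 F1610: (59.8839,37.9757) → (58.5181,51.3162) → (59.1485,59.9725) → (61.7752,63.9447) → (66.3982,63.2327) → (73.0175,57.8366)

[3] `<polyline>` open polyline, #ff8800→engrave S344 F3499: (83.9189,82.8629) → (190.0254,99.2931) → (37.1309,29.0884) → (217.1322,40.3732)

[4] `<circle>` circle, #ff8800→engrave S344 F3499: (219.0696,39.4039) → (215.2130,51.2733) → (205.1162,58.6091) → (192.6360,58.6091) → (182.5392,51.2733) → (178.6826,39.4039) → (182.5392,27.5345) → (192.6360,20.1987) → (205.1162,20.1987) → (215.2130,27.5345) → (219.0696,39.4039) (closed)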